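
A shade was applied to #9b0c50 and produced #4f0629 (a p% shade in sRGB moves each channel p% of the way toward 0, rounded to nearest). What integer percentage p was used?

49%

#9b0c50 is rgb(155, 12, 80); #4f0629 is rgb(79, 6, 41).
On the R channel (widest range): 79 ≈ 155 + (p/100)(0 − 155), so p ≈ 100×(79 − 155)/(0 − 155) = -7600/-155 = 49.03.
p = 49 reproduces all three channels after rounding.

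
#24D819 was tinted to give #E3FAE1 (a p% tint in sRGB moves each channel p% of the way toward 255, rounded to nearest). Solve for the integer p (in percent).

87%

#24D819 is rgb(36, 216, 25); #E3FAE1 is rgb(227, 250, 225).
On the B channel (widest range): 225 ≈ 25 + (p/100)(255 − 25), so p ≈ 100×(225 − 25)/(255 − 25) = 20000/230 = 86.96.
p = 87 reproduces all three channels after rounding.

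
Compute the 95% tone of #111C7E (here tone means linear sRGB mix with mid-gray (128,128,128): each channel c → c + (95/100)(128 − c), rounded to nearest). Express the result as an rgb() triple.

rgb(122, 123, 128)

#111C7E is rgb(17, 28, 126).
Per channel, c → c + 0.95(128 − c):
  R: 17 + 0.95×(128−17) = 17 + 105.45 = 122.45 → 122
  G: 28 + 95 = 123 → 123
  B: 126 + 0.95×(128−126) = 126 + 1.9 = 127.9 → 128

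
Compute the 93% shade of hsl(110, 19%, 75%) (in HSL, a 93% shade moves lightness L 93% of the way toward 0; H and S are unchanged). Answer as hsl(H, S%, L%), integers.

L moves 93% from 75 toward 0: 75 − 69.75 = 5.25 → 5.
H and S are unchanged.

hsl(110, 19%, 5%)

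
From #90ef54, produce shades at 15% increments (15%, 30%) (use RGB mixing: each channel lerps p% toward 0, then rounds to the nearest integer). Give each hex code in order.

#7acb47, #65a73b

#90ef54 is rgb(144, 239, 84).
15%: (144 − 21.6 = 122.4→122, 239 − 35.85 = 203.15→203, 84 − 12.6 = 71.4→71) → #7acb47
30%: (144 − 43.2 = 100.8→101, 239 − 71.7 = 167.3→167, 84 − 25.2 = 58.8→59) → #65a73b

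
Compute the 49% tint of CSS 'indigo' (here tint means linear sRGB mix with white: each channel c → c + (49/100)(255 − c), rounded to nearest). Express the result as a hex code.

#A37DBF

CSS indigo is rgb(75, 0, 130).
A 49% tint moves each channel 49% toward 255:
  R: 75 + 0.49×(255−75) = 75 + 88.2 = 163.2 → 163
  G: 0 + 0.49×(255−0) = 0 + 124.95 = 124.95 → 125
  B: 130 + 0.49×(255−130) = 130 + 61.25 = 191.25 → 191
rgb(163, 125, 191) = #A37DBF.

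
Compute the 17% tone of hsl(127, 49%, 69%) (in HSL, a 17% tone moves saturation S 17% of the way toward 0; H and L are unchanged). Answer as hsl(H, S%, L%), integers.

hsl(127, 41%, 69%)

S moves 17% from 49 toward 0: 49 − 8.33 = 40.67 → 41.
H and L are unchanged.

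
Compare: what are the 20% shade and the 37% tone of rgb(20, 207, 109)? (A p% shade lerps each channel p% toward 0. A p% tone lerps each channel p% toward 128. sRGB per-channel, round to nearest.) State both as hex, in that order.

20% shade:
  R: 20 + 0.2×(0−20) = 20 − 4 = 16 → 16
  G: 207 − 41.4 = 165.6 → 166
  B: 109 + 0.2×(0−109) = 109 − 21.8 = 87.2 → 87
  → #10a657
37% tone:
  R: 20 + 0.37×(128−20) = 20 + 39.96 = 59.96 → 60
  G: 207 − 29.23 = 177.77 → 178
  B: 109 + 7.03 = 116.03 → 116
  → #3cb274

#10a657, #3cb274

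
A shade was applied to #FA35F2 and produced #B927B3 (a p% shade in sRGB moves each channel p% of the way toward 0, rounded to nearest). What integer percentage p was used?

26%

#FA35F2 is rgb(250, 53, 242); #B927B3 is rgb(185, 39, 179).
On the R channel (widest range): 185 ≈ 250 + (p/100)(0 − 250), so p ≈ 100×(185 − 250)/(0 − 250) = -6500/-250 = 26.00.
p = 26 reproduces all three channels after rounding.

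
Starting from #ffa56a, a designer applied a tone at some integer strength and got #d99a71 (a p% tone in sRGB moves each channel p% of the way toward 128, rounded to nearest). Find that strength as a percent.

30%

#ffa56a is rgb(255, 165, 106); #d99a71 is rgb(217, 154, 113).
On the R channel (widest range): 217 ≈ 255 + (p/100)(128 − 255), so p ≈ 100×(217 − 255)/(128 − 255) = -3800/-127 = 29.92.
p = 30 reproduces all three channels after rounding.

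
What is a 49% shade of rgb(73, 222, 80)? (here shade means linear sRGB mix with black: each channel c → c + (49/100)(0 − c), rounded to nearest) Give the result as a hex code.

#257129

Per channel, c → c + 0.49(0 − c):
  R: 73 − 35.77 = 37.23 → 37
  G: 222 + 0.49×(0−222) = 222 − 108.78 = 113.22 → 113
  B: 80 + 0.49×(0−80) = 80 − 39.2 = 40.8 → 41
rgb(37, 113, 41) = #257129.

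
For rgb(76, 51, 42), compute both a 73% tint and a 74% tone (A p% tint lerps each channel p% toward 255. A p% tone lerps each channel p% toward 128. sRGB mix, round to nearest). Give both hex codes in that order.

#CFC8C5, #726C6A

73% tint:
  R: 76 + 130.67 = 206.67 → 207
  G: 51 + 0.73×(255−51) = 51 + 148.92 = 199.92 → 200
  B: 42 + 155.49 = 197.49 → 197
  → #CFC8C5
74% tone:
  R: 76 + 38.48 = 114.48 → 114
  G: 51 + 0.74×(128−51) = 51 + 56.98 = 107.98 → 108
  B: 42 + 0.74×(128−42) = 42 + 63.64 = 105.64 → 106
  → #726C6A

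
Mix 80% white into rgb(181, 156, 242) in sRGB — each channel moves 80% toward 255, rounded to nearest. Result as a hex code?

#F0EBFC

Per channel, c → c + 0.8(255 − c):
  R: 181 + 59.2 = 240.2 → 240
  G: 156 + 0.8×(255−156) = 156 + 79.2 = 235.2 → 235
  B: 242 + 0.8×(255−242) = 242 + 10.4 = 252.4 → 252
rgb(240, 235, 252) = #F0EBFC.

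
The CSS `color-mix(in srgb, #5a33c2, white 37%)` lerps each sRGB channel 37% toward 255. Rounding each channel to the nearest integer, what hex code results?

#977ed9

#5a33c2 is rgb(90, 51, 194).
Per channel, c → c + 0.37(255 − c):
  R: 90 + 0.37×(255−90) = 90 + 61.05 = 151.05 → 151
  G: 51 + 0.37×(255−51) = 51 + 75.48 = 126.48 → 126
  B: 194 + 0.37×(255−194) = 194 + 22.57 = 216.57 → 217
rgb(151, 126, 217) = #977ed9.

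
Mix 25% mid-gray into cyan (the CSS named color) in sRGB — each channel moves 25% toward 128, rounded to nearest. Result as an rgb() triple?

rgb(32, 223, 223)

CSS cyan is rgb(0, 255, 255).
Lerp each channel 25% toward 128:
  R: 0 + 32 = 32 → 32
  G: 255 + 0.25×(128−255) = 255 − 31.75 = 223.25 → 223
  B: 255 − 31.75 = 223.25 → 223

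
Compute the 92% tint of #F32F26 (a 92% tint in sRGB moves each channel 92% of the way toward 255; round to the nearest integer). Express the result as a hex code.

#FEEEEE

#F32F26 is rgb(243, 47, 38).
Per channel, c → c + 0.92(255 − c):
  R: 243 + 0.92×(255−243) = 243 + 11.04 = 254.04 → 254
  G: 47 + 0.92×(255−47) = 47 + 191.36 = 238.36 → 238
  B: 38 + 199.64 = 237.64 → 238
rgb(254, 238, 238) = #FEEEEE.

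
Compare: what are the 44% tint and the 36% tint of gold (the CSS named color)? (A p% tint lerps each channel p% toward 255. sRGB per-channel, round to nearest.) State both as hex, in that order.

#ffe970, #ffe55c

CSS gold is rgb(255, 215, 0).
44% tint:
  R: 255 + 0.44×(255−255) = 255 + 0 = 255 → 255
  G: 215 + 0.44×(255−215) = 215 + 17.6 = 232.6 → 233
  B: 0 + 0.44×(255−0) = 0 + 112.2 = 112.2 → 112
  → #ffe970
36% tint:
  R: 255 + 0 = 255 → 255
  G: 215 + 0.36×(255−215) = 215 + 14.4 = 229.4 → 229
  B: 0 + 0.36×(255−0) = 0 + 91.8 = 91.8 → 92
  → #ffe55c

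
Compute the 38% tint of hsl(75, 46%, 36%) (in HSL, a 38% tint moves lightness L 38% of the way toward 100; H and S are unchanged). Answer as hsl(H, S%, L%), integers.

L moves 38% from 36 toward 100: 36 + 24.32 = 60.32 → 60.
H and S are unchanged.

hsl(75, 46%, 60%)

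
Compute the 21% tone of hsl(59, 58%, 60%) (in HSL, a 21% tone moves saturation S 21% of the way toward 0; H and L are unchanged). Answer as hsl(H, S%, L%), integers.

S moves 21% from 58 toward 0: 58 − 12.18 = 45.82 → 46.
H and L are unchanged.

hsl(59, 46%, 60%)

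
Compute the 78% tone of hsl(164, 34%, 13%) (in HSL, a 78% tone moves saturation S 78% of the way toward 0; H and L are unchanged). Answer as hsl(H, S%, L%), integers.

hsl(164, 7%, 13%)

S moves 78% from 34 toward 0: 34 − 26.52 = 7.48 → 7.
H and L are unchanged.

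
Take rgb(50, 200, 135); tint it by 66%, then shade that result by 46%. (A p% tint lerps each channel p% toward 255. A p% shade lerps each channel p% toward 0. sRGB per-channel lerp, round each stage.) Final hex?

#647F74

Per channel, c → c + 0.66(255 − c):
  R: 50 + 135.3 = 185.3 → 185
  G: 200 + 0.66×(255−200) = 200 + 36.3 = 236.3 → 236
  B: 135 + 0.66×(255−135) = 135 + 79.2 = 214.2 → 214
After the tint: rgb(185, 236, 214) = #B9ECD6.
Per channel, c → c + 0.46(0 − c):
  R: 185 + 0.46×(0−185) = 185 − 85.1 = 99.9 → 100
  G: 236 − 108.56 = 127.44 → 127
  B: 214 − 98.44 = 115.56 → 116
rgb(100, 127, 116) = #647F74.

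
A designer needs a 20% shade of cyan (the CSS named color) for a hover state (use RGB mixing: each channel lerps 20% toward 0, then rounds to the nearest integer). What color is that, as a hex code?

#00CCCC

CSS cyan is rgb(0, 255, 255).
Lerp each channel 20% toward 0:
  R: 0 + 0.2×(0−0) = 0 + 0 = 0 → 0
  G: 255 + 0.2×(0−255) = 255 − 51 = 204 → 204
  B: 255 + 0.2×(0−255) = 255 − 51 = 204 → 204
rgb(0, 204, 204) = #00CCCC.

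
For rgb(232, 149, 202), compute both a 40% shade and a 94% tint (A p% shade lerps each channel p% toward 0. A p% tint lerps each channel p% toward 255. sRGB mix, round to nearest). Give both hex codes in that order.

#8B5979, #FEF9FC

40% shade:
  R: 232 + 0.4×(0−232) = 232 − 92.8 = 139.2 → 139
  G: 149 − 59.6 = 89.4 → 89
  B: 202 + 0.4×(0−202) = 202 − 80.8 = 121.2 → 121
  → #8B5979
94% tint:
  R: 232 + 21.62 = 253.62 → 254
  G: 149 + 0.94×(255−149) = 149 + 99.64 = 248.64 → 249
  B: 202 + 49.82 = 251.82 → 252
  → #FEF9FC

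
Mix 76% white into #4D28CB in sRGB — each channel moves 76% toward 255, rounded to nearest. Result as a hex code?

#4D28CB is rgb(77, 40, 203).
A 76% tint moves each channel 76% toward 255:
  R: 77 + 135.28 = 212.28 → 212
  G: 40 + 0.76×(255−40) = 40 + 163.4 = 203.4 → 203
  B: 203 + 0.76×(255−203) = 203 + 39.52 = 242.52 → 243
rgb(212, 203, 243) = #D4CBF3.

#D4CBF3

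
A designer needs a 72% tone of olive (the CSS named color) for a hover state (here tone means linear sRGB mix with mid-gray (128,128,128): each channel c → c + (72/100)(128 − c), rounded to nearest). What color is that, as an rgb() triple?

rgb(128, 128, 92)

CSS olive is rgb(128, 128, 0).
Per channel, c → c + 0.72(128 − c):
  R: 128 + 0.72×(128−128) = 128 + 0 = 128 → 128
  G: 128 + 0.72×(128−128) = 128 + 0 = 128 → 128
  B: 0 + 92.16 = 92.16 → 92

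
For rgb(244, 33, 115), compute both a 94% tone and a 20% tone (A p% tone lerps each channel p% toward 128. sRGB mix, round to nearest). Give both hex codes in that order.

94% tone:
  R: 244 + 0.94×(128−244) = 244 − 109.04 = 134.96 → 135
  G: 33 + 89.3 = 122.3 → 122
  B: 115 + 12.22 = 127.22 → 127
  → #877a7f
20% tone:
  R: 244 + 0.2×(128−244) = 244 − 23.2 = 220.8 → 221
  G: 33 + 19 = 52 → 52
  B: 115 + 2.6 = 117.6 → 118
  → #dd3476

#877a7f, #dd3476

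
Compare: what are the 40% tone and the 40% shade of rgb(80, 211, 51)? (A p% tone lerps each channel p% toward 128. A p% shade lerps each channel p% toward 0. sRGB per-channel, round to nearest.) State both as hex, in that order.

40% tone:
  R: 80 + 19.2 = 99.2 → 99
  G: 211 + 0.4×(128−211) = 211 − 33.2 = 177.8 → 178
  B: 51 + 30.8 = 81.8 → 82
  → #63B252
40% shade:
  R: 80 + 0.4×(0−80) = 80 − 32 = 48 → 48
  G: 211 + 0.4×(0−211) = 211 − 84.4 = 126.6 → 127
  B: 51 − 20.4 = 30.6 → 31
  → #307F1F

#63B252, #307F1F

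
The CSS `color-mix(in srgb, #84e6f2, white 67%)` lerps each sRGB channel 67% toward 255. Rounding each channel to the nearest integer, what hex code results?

#84e6f2 is rgb(132, 230, 242).
A 67% tint moves each channel 67% toward 255:
  R: 132 + 82.41 = 214.41 → 214
  G: 230 + 0.67×(255−230) = 230 + 16.75 = 246.75 → 247
  B: 242 + 0.67×(255−242) = 242 + 8.71 = 250.71 → 251
rgb(214, 247, 251) = #d6f7fb.

#d6f7fb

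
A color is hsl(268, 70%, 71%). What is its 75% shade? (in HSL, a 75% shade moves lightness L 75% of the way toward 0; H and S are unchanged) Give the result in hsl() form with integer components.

L moves 75% from 71 toward 0: 71 − 53.25 = 17.75 → 18.
H and S are unchanged.

hsl(268, 70%, 18%)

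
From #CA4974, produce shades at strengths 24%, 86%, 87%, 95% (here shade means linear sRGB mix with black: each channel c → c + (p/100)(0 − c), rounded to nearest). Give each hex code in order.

#CA4974 is rgb(202, 73, 116).
24%: (202 − 48.48 = 153.52→154, 73 − 17.52 = 55.48→55, 116 − 27.84 = 88.16→88) → #9A3758
86%: (202 − 173.72 = 28.28→28, 73 − 62.78 = 10.22→10, 116 − 99.76 = 16.24→16) → #1C0A10
87%: (202 − 175.74 = 26.26→26, 73 − 63.51 = 9.49→9, 116 − 100.92 = 15.08→15) → #1A090F
95%: (202 − 191.9 = 10.1→10, 73 − 69.35 = 3.65→4, 116 − 110.2 = 5.8→6) → #0A0406

#9A3758, #1C0A10, #1A090F, #0A0406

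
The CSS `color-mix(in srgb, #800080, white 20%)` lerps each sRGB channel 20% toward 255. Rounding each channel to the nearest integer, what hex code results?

#800080 is rgb(128, 0, 128).
Lerp each channel 20% toward 255:
  R: 128 + 0.2×(255−128) = 128 + 25.4 = 153.4 → 153
  G: 0 + 0.2×(255−0) = 0 + 51 = 51 → 51
  B: 128 + 25.4 = 153.4 → 153
rgb(153, 51, 153) = #993399.

#993399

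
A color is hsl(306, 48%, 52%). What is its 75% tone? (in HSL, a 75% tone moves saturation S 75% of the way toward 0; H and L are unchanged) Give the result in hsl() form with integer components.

hsl(306, 12%, 52%)

S moves 75% from 48 toward 0: 48 − 36 = 12 → 12.
H and L are unchanged.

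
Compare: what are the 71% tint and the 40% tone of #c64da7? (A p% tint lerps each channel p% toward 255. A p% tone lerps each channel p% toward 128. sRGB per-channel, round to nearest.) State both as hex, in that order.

#eecbe5, #aa6197

#c64da7 is rgb(198, 77, 167).
71% tint:
  R: 198 + 0.71×(255−198) = 198 + 40.47 = 238.47 → 238
  G: 77 + 0.71×(255−77) = 77 + 126.38 = 203.38 → 203
  B: 167 + 62.48 = 229.48 → 229
  → #eecbe5
40% tone:
  R: 198 + 0.4×(128−198) = 198 − 28 = 170 → 170
  G: 77 + 0.4×(128−77) = 77 + 20.4 = 97.4 → 97
  B: 167 + 0.4×(128−167) = 167 − 15.6 = 151.4 → 151
  → #aa6197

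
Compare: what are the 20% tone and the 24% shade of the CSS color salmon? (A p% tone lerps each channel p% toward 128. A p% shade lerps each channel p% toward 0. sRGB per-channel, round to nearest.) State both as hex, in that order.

#e28075, #be6157

CSS salmon is rgb(250, 128, 114).
20% tone:
  R: 250 − 24.4 = 225.6 → 226
  G: 128 + 0 = 128 → 128
  B: 114 + 0.2×(128−114) = 114 + 2.8 = 116.8 → 117
  → #e28075
24% shade:
  R: 250 + 0.24×(0−250) = 250 − 60 = 190 → 190
  G: 128 − 30.72 = 97.28 → 97
  B: 114 + 0.24×(0−114) = 114 − 27.36 = 86.64 → 87
  → #be6157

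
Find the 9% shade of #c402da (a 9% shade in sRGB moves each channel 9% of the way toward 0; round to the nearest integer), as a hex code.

#b202c6

#c402da is rgb(196, 2, 218).
A 9% shade moves each channel 9% toward 0:
  R: 196 − 17.64 = 178.36 → 178
  G: 2 − 0.18 = 1.82 → 2
  B: 218 + 0.09×(0−218) = 218 − 19.62 = 198.38 → 198
rgb(178, 2, 198) = #b202c6.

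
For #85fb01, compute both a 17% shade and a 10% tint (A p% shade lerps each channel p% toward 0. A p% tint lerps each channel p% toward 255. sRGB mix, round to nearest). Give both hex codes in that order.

#85fb01 is rgb(133, 251, 1).
17% shade:
  R: 133 + 0.17×(0−133) = 133 − 22.61 = 110.39 → 110
  G: 251 + 0.17×(0−251) = 251 − 42.67 = 208.33 → 208
  B: 1 + 0.17×(0−1) = 1 − 0.17 = 0.83 → 1
  → #6ed001
10% tint:
  R: 133 + 0.1×(255−133) = 133 + 12.2 = 145.2 → 145
  G: 251 + 0.1×(255−251) = 251 + 0.4 = 251.4 → 251
  B: 1 + 0.1×(255−1) = 1 + 25.4 = 26.4 → 26
  → #91fb1a

#6ed001, #91fb1a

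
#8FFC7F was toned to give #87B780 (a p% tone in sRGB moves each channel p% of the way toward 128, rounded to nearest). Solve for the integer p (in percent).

56%

#8FFC7F is rgb(143, 252, 127); #87B780 is rgb(135, 183, 128).
On the G channel (widest range): 183 ≈ 252 + (p/100)(128 − 252), so p ≈ 100×(183 − 252)/(128 − 252) = -6900/-124 = 55.65.
p = 56 reproduces all three channels after rounding.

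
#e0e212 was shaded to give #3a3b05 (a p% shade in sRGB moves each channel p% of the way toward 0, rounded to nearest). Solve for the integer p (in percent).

74%

#e0e212 is rgb(224, 226, 18); #3a3b05 is rgb(58, 59, 5).
On the G channel (widest range): 59 ≈ 226 + (p/100)(0 − 226), so p ≈ 100×(59 − 226)/(0 − 226) = -16700/-226 = 73.89.
p = 74 reproduces all three channels after rounding.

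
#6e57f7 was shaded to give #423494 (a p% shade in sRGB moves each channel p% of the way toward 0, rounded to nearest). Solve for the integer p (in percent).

#6e57f7 is rgb(110, 87, 247); #423494 is rgb(66, 52, 148).
On the B channel (widest range): 148 ≈ 247 + (p/100)(0 − 247), so p ≈ 100×(148 − 247)/(0 − 247) = -9900/-247 = 40.08.
p = 40 reproduces all three channels after rounding.

40%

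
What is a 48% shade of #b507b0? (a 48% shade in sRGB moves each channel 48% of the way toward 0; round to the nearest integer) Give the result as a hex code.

#b507b0 is rgb(181, 7, 176).
Per channel, c → c + 0.48(0 − c):
  R: 181 + 0.48×(0−181) = 181 − 86.88 = 94.12 → 94
  G: 7 − 3.36 = 3.64 → 4
  B: 176 + 0.48×(0−176) = 176 − 84.48 = 91.52 → 92
rgb(94, 4, 92) = #5e045c.

#5e045c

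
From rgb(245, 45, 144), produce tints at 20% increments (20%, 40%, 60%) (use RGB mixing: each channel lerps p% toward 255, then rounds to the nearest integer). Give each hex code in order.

#F757A6, #F981BC, #FBABD3

20%: (245 + 2 = 247→247, 45 + 42 = 87→87, 144 + 22.2 = 166.2→166) → #F757A6
40%: (245 + 4 = 249→249, 45 + 84 = 129→129, 144 + 44.4 = 188.4→188) → #F981BC
60%: (245 + 6 = 251→251, 45 + 126 = 171→171, 144 + 66.6 = 210.6→211) → #FBABD3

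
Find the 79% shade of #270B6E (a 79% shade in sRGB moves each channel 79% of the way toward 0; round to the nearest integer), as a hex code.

#270B6E is rgb(39, 11, 110).
Lerp each channel 79% toward 0:
  R: 39 + 0.79×(0−39) = 39 − 30.81 = 8.19 → 8
  G: 11 − 8.69 = 2.31 → 2
  B: 110 + 0.79×(0−110) = 110 − 86.9 = 23.1 → 23
rgb(8, 2, 23) = #080217.

#080217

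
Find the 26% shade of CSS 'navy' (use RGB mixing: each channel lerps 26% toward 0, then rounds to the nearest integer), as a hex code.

#00005F

CSS navy is rgb(0, 0, 128).
Lerp each channel 26% toward 0:
  R: 0 + 0 = 0 → 0
  G: 0 + 0.26×(0−0) = 0 + 0 = 0 → 0
  B: 128 + 0.26×(0−128) = 128 − 33.28 = 94.72 → 95
rgb(0, 0, 95) = #00005F.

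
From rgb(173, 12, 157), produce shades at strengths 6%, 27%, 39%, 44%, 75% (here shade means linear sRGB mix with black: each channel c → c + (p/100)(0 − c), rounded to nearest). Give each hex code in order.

6%: (173 − 10.38 = 162.62→163, 12 − 0.72 = 11.28→11, 157 − 9.42 = 147.58→148) → #a30b94
27%: (173 − 46.71 = 126.29→126, 12 − 3.24 = 8.76→9, 157 − 42.39 = 114.61→115) → #7e0973
39%: (173 − 67.47 = 105.53→106, 12 − 4.68 = 7.32→7, 157 − 61.23 = 95.77→96) → #6a0760
44%: (173 − 76.12 = 96.88→97, 12 − 5.28 = 6.72→7, 157 − 69.08 = 87.92→88) → #610758
75%: (173 − 129.75 = 43.25→43, 12 − 9 = 3→3, 157 − 117.75 = 39.25→39) → #2b0327

#a30b94, #7e0973, #6a0760, #610758, #2b0327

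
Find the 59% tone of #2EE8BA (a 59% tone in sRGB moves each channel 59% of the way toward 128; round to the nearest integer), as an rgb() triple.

#2EE8BA is rgb(46, 232, 186).
Per channel, c → c + 0.59(128 − c):
  R: 46 + 48.38 = 94.38 → 94
  G: 232 + 0.59×(128−232) = 232 − 61.36 = 170.64 → 171
  B: 186 + 0.59×(128−186) = 186 − 34.22 = 151.78 → 152

rgb(94, 171, 152)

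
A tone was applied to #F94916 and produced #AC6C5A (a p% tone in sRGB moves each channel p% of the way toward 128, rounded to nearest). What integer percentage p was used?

64%

#F94916 is rgb(249, 73, 22); #AC6C5A is rgb(172, 108, 90).
On the R channel (widest range): 172 ≈ 249 + (p/100)(128 − 249), so p ≈ 100×(172 − 249)/(128 − 249) = -7700/-121 = 63.64.
p = 64 reproduces all three channels after rounding.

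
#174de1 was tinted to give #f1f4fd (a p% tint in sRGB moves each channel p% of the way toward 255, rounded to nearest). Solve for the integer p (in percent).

#174de1 is rgb(23, 77, 225); #f1f4fd is rgb(241, 244, 253).
On the R channel (widest range): 241 ≈ 23 + (p/100)(255 − 23), so p ≈ 100×(241 − 23)/(255 − 23) = 21800/232 = 93.97.
p = 94 reproduces all three channels after rounding.

94%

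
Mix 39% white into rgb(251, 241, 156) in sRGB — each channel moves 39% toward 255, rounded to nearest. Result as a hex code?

#fdf6c3

Lerp each channel 39% toward 255:
  R: 251 + 1.56 = 252.56 → 253
  G: 241 + 0.39×(255−241) = 241 + 5.46 = 246.46 → 246
  B: 156 + 0.39×(255−156) = 156 + 38.61 = 194.61 → 195
rgb(253, 246, 195) = #fdf6c3.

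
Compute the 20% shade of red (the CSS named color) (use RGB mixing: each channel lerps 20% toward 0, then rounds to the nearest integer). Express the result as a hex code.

#CC0000

CSS red is rgb(255, 0, 0).
A 20% shade moves each channel 20% toward 0:
  R: 255 + 0.2×(0−255) = 255 − 51 = 204 → 204
  G: 0 + 0.2×(0−0) = 0 + 0 = 0 → 0
  B: 0 + 0 = 0 → 0
rgb(204, 0, 0) = #CC0000.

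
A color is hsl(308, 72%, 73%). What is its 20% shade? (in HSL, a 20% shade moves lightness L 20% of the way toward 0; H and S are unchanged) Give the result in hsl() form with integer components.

L moves 20% from 73 toward 0: 73 − 14.6 = 58.4 → 58.
H and S are unchanged.

hsl(308, 72%, 58%)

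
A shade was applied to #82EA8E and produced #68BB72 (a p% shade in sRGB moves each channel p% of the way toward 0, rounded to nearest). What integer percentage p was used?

20%

#82EA8E is rgb(130, 234, 142); #68BB72 is rgb(104, 187, 114).
On the G channel (widest range): 187 ≈ 234 + (p/100)(0 − 234), so p ≈ 100×(187 − 234)/(0 − 234) = -4700/-234 = 20.09.
p = 20 reproduces all three channels after rounding.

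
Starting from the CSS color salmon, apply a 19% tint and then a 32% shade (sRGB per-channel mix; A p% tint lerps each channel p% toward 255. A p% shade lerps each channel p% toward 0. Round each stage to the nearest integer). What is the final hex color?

CSS salmon is rgb(250, 128, 114).
Per channel, c → c + 0.19(255 − c):
  R: 250 + 0.19×(255−250) = 250 + 0.95 = 250.95 → 251
  G: 128 + 24.13 = 152.13 → 152
  B: 114 + 0.19×(255−114) = 114 + 26.79 = 140.79 → 141
After the tint: rgb(251, 152, 141) = #fb988d.
Lerp each channel 32% toward 0:
  R: 251 + 0.32×(0−251) = 251 − 80.32 = 170.68 → 171
  G: 152 − 48.64 = 103.36 → 103
  B: 141 + 0.32×(0−141) = 141 − 45.12 = 95.88 → 96
rgb(171, 103, 96) = #ab6760.

#ab6760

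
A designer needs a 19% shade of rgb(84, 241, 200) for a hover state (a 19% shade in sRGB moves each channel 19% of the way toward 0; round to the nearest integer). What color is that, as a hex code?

A 19% shade moves each channel 19% toward 0:
  R: 84 + 0.19×(0−84) = 84 − 15.96 = 68.04 → 68
  G: 241 + 0.19×(0−241) = 241 − 45.79 = 195.21 → 195
  B: 200 − 38 = 162 → 162
rgb(68, 195, 162) = #44c3a2.

#44c3a2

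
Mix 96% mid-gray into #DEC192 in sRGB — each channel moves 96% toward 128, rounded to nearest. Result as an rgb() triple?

#DEC192 is rgb(222, 193, 146).
A 96% tone moves each channel 96% toward 128:
  R: 222 + 0.96×(128−222) = 222 − 90.24 = 131.76 → 132
  G: 193 − 62.4 = 130.6 → 131
  B: 146 + 0.96×(128−146) = 146 − 17.28 = 128.72 → 129

rgb(132, 131, 129)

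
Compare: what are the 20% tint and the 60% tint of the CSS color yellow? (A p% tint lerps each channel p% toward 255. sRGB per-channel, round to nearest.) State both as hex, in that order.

CSS yellow is rgb(255, 255, 0).
20% tint:
  R: 255 + 0.2×(255−255) = 255 + 0 = 255 → 255
  G: 255 + 0.2×(255−255) = 255 + 0 = 255 → 255
  B: 0 + 0.2×(255−0) = 0 + 51 = 51 → 51
  → #ffff33
60% tint:
  R: 255 + 0 = 255 → 255
  G: 255 + 0.6×(255−255) = 255 + 0 = 255 → 255
  B: 0 + 153 = 153 → 153
  → #ffff99

#ffff33, #ffff99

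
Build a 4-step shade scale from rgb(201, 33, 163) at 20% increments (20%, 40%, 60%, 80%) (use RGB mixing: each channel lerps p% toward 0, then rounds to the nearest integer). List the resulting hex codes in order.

20%: (201 − 40.2 = 160.8→161, 33 − 6.6 = 26.4→26, 163 − 32.6 = 130.4→130) → #a11a82
40%: (201 − 80.4 = 120.6→121, 33 − 13.2 = 19.8→20, 163 − 65.2 = 97.8→98) → #791462
60%: (201 − 120.6 = 80.4→80, 33 − 19.8 = 13.2→13, 163 − 97.8 = 65.2→65) → #500d41
80%: (201 − 160.8 = 40.2→40, 33 − 26.4 = 6.6→7, 163 − 130.4 = 32.6→33) → #280721

#a11a82, #791462, #500d41, #280721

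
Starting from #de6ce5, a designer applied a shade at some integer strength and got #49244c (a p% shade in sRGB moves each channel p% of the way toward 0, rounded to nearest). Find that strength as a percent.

67%

#de6ce5 is rgb(222, 108, 229); #49244c is rgb(73, 36, 76).
On the B channel (widest range): 76 ≈ 229 + (p/100)(0 − 229), so p ≈ 100×(76 − 229)/(0 − 229) = -15300/-229 = 66.81.
p = 67 reproduces all three channels after rounding.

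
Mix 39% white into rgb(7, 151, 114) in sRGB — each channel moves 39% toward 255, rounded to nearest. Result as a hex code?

#68c0a9

Lerp each channel 39% toward 255:
  R: 7 + 0.39×(255−7) = 7 + 96.72 = 103.72 → 104
  G: 151 + 0.39×(255−151) = 151 + 40.56 = 191.56 → 192
  B: 114 + 0.39×(255−114) = 114 + 54.99 = 168.99 → 169
rgb(104, 192, 169) = #68c0a9.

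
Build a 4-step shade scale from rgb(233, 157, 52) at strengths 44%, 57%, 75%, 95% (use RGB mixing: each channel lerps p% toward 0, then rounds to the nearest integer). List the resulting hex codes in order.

#82581D, #644416, #3A270D, #0C0803

44%: (233 − 102.52 = 130.48→130, 157 − 69.08 = 87.92→88, 52 − 22.88 = 29.12→29) → #82581D
57%: (233 − 132.81 = 100.19→100, 157 − 89.49 = 67.51→68, 52 − 29.64 = 22.36→22) → #644416
75%: (233 − 174.75 = 58.25→58, 157 − 117.75 = 39.25→39, 52 − 39 = 13→13) → #3A270D
95%: (233 − 221.35 = 11.65→12, 157 − 149.15 = 7.85→8, 52 − 49.4 = 2.6→3) → #0C0803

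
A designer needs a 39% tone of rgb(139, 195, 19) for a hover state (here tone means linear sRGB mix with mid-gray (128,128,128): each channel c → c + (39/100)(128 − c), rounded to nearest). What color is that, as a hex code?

#87A93E

Lerp each channel 39% toward 128:
  R: 139 − 4.29 = 134.71 → 135
  G: 195 − 26.13 = 168.87 → 169
  B: 19 + 0.39×(128−19) = 19 + 42.51 = 61.51 → 62
rgb(135, 169, 62) = #87A93E.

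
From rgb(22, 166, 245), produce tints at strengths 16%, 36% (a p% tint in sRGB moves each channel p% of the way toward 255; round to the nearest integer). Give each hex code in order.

16%: (22 + 37.28 = 59.28→59, 166 + 14.24 = 180.24→180, 245 + 1.6 = 246.6→247) → #3BB4F7
36%: (22 + 83.88 = 105.88→106, 166 + 32.04 = 198.04→198, 245 + 3.6 = 248.6→249) → #6AC6F9

#3BB4F7, #6AC6F9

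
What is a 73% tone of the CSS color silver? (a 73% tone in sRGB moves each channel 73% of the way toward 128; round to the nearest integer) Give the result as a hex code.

#919191

CSS silver is rgb(192, 192, 192).
A 73% tone moves each channel 73% toward 128:
  R: 192 + 0.73×(128−192) = 192 − 46.72 = 145.28 → 145
  G: 192 + 0.73×(128−192) = 192 − 46.72 = 145.28 → 145
  B: 192 + 0.73×(128−192) = 192 − 46.72 = 145.28 → 145
rgb(145, 145, 145) = #919191.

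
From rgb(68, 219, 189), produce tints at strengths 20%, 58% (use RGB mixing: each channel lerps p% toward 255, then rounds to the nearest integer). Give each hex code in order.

20%: (68 + 37.4 = 105.4→105, 219 + 7.2 = 226.2→226, 189 + 13.2 = 202.2→202) → #69E2CA
58%: (68 + 108.46 = 176.46→176, 219 + 20.88 = 239.88→240, 189 + 38.28 = 227.28→227) → #B0F0E3

#69E2CA, #B0F0E3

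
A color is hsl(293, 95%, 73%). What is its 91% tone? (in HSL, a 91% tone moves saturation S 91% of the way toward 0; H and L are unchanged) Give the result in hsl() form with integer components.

S moves 91% from 95 toward 0: 95 − 86.45 = 8.55 → 9.
H and L are unchanged.

hsl(293, 9%, 73%)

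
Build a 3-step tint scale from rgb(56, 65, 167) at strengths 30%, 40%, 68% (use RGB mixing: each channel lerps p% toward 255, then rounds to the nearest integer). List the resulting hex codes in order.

#747ac1, #888dca, #bfc2e3

30%: (56 + 59.7 = 115.7→116, 65 + 57 = 122→122, 167 + 26.4 = 193.4→193) → #747ac1
40%: (56 + 79.6 = 135.6→136, 65 + 76 = 141→141, 167 + 35.2 = 202.2→202) → #888dca
68%: (56 + 135.32 = 191.32→191, 65 + 129.2 = 194.2→194, 167 + 59.84 = 226.84→227) → #bfc2e3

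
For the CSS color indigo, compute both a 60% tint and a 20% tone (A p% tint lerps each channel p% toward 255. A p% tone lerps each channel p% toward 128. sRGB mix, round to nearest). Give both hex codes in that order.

#b799cd, #561a82

CSS indigo is rgb(75, 0, 130).
60% tint:
  R: 75 + 0.6×(255−75) = 75 + 108 = 183 → 183
  G: 0 + 153 = 153 → 153
  B: 130 + 0.6×(255−130) = 130 + 75 = 205 → 205
  → #b799cd
20% tone:
  R: 75 + 0.2×(128−75) = 75 + 10.6 = 85.6 → 86
  G: 0 + 0.2×(128−0) = 0 + 25.6 = 25.6 → 26
  B: 130 + 0.2×(128−130) = 130 − 0.4 = 129.6 → 130
  → #561a82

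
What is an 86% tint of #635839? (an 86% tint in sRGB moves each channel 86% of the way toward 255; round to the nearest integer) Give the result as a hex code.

#e9e8e3

#635839 is rgb(99, 88, 57).
Lerp each channel 86% toward 255:
  R: 99 + 0.86×(255−99) = 99 + 134.16 = 233.16 → 233
  G: 88 + 0.86×(255−88) = 88 + 143.62 = 231.62 → 232
  B: 57 + 0.86×(255−57) = 57 + 170.28 = 227.28 → 227
rgb(233, 232, 227) = #e9e8e3.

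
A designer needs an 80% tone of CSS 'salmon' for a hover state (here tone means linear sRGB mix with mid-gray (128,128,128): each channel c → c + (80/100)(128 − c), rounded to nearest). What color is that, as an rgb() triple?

rgb(152, 128, 125)

CSS salmon is rgb(250, 128, 114).
Per channel, c → c + 0.8(128 − c):
  R: 250 + 0.8×(128−250) = 250 − 97.6 = 152.4 → 152
  G: 128 + 0.8×(128−128) = 128 + 0 = 128 → 128
  B: 114 + 0.8×(128−114) = 114 + 11.2 = 125.2 → 125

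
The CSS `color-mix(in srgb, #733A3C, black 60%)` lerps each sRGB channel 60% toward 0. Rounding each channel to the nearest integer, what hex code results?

#733A3C is rgb(115, 58, 60).
Lerp each channel 60% toward 0:
  R: 115 − 69 = 46 → 46
  G: 58 − 34.8 = 23.2 → 23
  B: 60 + 0.6×(0−60) = 60 − 36 = 24 → 24
rgb(46, 23, 24) = #2E1718.

#2E1718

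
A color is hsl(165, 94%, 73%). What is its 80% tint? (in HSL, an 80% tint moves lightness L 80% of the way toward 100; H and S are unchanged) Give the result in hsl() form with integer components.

L moves 80% from 73 toward 100: 73 + 21.6 = 94.6 → 95.
H and S are unchanged.

hsl(165, 94%, 95%)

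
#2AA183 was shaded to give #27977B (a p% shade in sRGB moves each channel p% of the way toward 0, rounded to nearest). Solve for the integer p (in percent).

#2AA183 is rgb(42, 161, 131); #27977B is rgb(39, 151, 123).
On the G channel (widest range): 151 ≈ 161 + (p/100)(0 − 161), so p ≈ 100×(151 − 161)/(0 − 161) = -1000/-161 = 6.21.
p = 6 reproduces all three channels after rounding.

6%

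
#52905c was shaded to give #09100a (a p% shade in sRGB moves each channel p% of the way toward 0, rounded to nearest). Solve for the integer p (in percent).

89%

#52905c is rgb(82, 144, 92); #09100a is rgb(9, 16, 10).
On the G channel (widest range): 16 ≈ 144 + (p/100)(0 − 144), so p ≈ 100×(16 − 144)/(0 − 144) = -12800/-144 = 88.89.
p = 89 reproduces all three channels after rounding.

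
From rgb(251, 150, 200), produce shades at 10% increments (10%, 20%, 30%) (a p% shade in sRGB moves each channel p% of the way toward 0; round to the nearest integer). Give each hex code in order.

10%: (251 − 25.1 = 225.9→226, 150 − 15 = 135→135, 200 − 20 = 180→180) → #E287B4
20%: (251 − 50.2 = 200.8→201, 150 − 30 = 120→120, 200 − 40 = 160→160) → #C978A0
30%: (251 − 75.3 = 175.7→176, 150 − 45 = 105→105, 200 − 60 = 140→140) → #B0698C

#E287B4, #C978A0, #B0698C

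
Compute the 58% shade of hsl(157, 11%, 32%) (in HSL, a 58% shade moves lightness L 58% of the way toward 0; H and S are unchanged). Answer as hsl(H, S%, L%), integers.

L moves 58% from 32 toward 0: 32 − 18.56 = 13.44 → 13.
H and S are unchanged.

hsl(157, 11%, 13%)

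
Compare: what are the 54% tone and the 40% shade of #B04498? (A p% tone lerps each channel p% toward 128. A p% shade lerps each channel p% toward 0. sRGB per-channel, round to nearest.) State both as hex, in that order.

#96648B, #6A295B

#B04498 is rgb(176, 68, 152).
54% tone:
  R: 176 − 25.92 = 150.08 → 150
  G: 68 + 0.54×(128−68) = 68 + 32.4 = 100.4 → 100
  B: 152 + 0.54×(128−152) = 152 − 12.96 = 139.04 → 139
  → #96648B
40% shade:
  R: 176 − 70.4 = 105.6 → 106
  G: 68 + 0.4×(0−68) = 68 − 27.2 = 40.8 → 41
  B: 152 − 60.8 = 91.2 → 91
  → #6A295B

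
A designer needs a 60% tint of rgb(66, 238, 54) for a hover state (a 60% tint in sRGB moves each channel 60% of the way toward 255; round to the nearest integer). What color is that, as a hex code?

#b3f8af

Per channel, c → c + 0.6(255 − c):
  R: 66 + 113.4 = 179.4 → 179
  G: 238 + 10.2 = 248.2 → 248
  B: 54 + 120.6 = 174.6 → 175
rgb(179, 248, 175) = #b3f8af.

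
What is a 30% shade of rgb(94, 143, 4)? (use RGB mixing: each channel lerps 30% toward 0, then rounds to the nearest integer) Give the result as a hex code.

#426403

A 30% shade moves each channel 30% toward 0:
  R: 94 + 0.3×(0−94) = 94 − 28.2 = 65.8 → 66
  G: 143 − 42.9 = 100.1 → 100
  B: 4 + 0.3×(0−4) = 4 − 1.2 = 2.8 → 3
rgb(66, 100, 3) = #426403.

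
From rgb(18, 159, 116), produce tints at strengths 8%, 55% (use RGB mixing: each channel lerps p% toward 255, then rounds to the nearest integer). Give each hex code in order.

8%: (18 + 18.96 = 36.96→37, 159 + 7.68 = 166.68→167, 116 + 11.12 = 127.12→127) → #25A77F
55%: (18 + 130.35 = 148.35→148, 159 + 52.8 = 211.8→212, 116 + 76.45 = 192.45→192) → #94D4C0

#25A77F, #94D4C0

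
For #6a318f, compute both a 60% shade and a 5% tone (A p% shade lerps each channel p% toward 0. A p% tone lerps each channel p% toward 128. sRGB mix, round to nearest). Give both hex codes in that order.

#2a1439, #6b358e

#6a318f is rgb(106, 49, 143).
60% shade:
  R: 106 + 0.6×(0−106) = 106 − 63.6 = 42.4 → 42
  G: 49 + 0.6×(0−49) = 49 − 29.4 = 19.6 → 20
  B: 143 + 0.6×(0−143) = 143 − 85.8 = 57.2 → 57
  → #2a1439
5% tone:
  R: 106 + 0.05×(128−106) = 106 + 1.1 = 107.1 → 107
  G: 49 + 0.05×(128−49) = 49 + 3.95 = 52.95 → 53
  B: 143 + 0.05×(128−143) = 143 − 0.75 = 142.25 → 142
  → #6b358e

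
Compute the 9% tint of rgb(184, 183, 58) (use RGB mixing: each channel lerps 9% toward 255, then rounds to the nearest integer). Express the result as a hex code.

Per channel, c → c + 0.09(255 − c):
  R: 184 + 6.39 = 190.39 → 190
  G: 183 + 6.48 = 189.48 → 189
  B: 58 + 0.09×(255−58) = 58 + 17.73 = 75.73 → 76
rgb(190, 189, 76) = #BEBD4C.

#BEBD4C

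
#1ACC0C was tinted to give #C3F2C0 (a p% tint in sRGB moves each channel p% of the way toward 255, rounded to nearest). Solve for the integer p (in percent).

#1ACC0C is rgb(26, 204, 12); #C3F2C0 is rgb(195, 242, 192).
On the B channel (widest range): 192 ≈ 12 + (p/100)(255 − 12), so p ≈ 100×(192 − 12)/(255 − 12) = 18000/243 = 74.07.
p = 74 reproduces all three channels after rounding.

74%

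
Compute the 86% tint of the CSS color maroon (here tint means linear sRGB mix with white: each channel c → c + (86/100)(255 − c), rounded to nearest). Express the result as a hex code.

CSS maroon is rgb(128, 0, 0).
An 86% tint moves each channel 86% toward 255:
  R: 128 + 0.86×(255−128) = 128 + 109.22 = 237.22 → 237
  G: 0 + 0.86×(255−0) = 0 + 219.3 = 219.3 → 219
  B: 0 + 0.86×(255−0) = 0 + 219.3 = 219.3 → 219
rgb(237, 219, 219) = #EDDBDB.

#EDDBDB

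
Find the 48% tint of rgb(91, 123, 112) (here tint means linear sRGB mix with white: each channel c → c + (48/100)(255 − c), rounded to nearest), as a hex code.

#AABAB5

Per channel, c → c + 0.48(255 − c):
  R: 91 + 78.72 = 169.72 → 170
  G: 123 + 0.48×(255−123) = 123 + 63.36 = 186.36 → 186
  B: 112 + 0.48×(255−112) = 112 + 68.64 = 180.64 → 181
rgb(170, 186, 181) = #AABAB5.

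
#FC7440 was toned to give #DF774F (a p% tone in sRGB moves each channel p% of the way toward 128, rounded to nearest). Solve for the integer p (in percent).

#FC7440 is rgb(252, 116, 64); #DF774F is rgb(223, 119, 79).
On the R channel (widest range): 223 ≈ 252 + (p/100)(128 − 252), so p ≈ 100×(223 − 252)/(128 − 252) = -2900/-124 = 23.39.
p = 23 reproduces all three channels after rounding.

23%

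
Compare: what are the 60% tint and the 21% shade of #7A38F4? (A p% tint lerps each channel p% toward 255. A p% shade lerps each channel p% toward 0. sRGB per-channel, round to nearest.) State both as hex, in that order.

#CAAFFB, #602CC1

#7A38F4 is rgb(122, 56, 244).
60% tint:
  R: 122 + 0.6×(255−122) = 122 + 79.8 = 201.8 → 202
  G: 56 + 119.4 = 175.4 → 175
  B: 244 + 0.6×(255−244) = 244 + 6.6 = 250.6 → 251
  → #CAAFFB
21% shade:
  R: 122 + 0.21×(0−122) = 122 − 25.62 = 96.38 → 96
  G: 56 − 11.76 = 44.24 → 44
  B: 244 + 0.21×(0−244) = 244 − 51.24 = 192.76 → 193
  → #602CC1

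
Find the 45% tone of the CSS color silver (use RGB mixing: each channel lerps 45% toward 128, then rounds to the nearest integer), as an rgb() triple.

rgb(163, 163, 163)

CSS silver is rgb(192, 192, 192).
A 45% tone moves each channel 45% toward 128:
  R: 192 + 0.45×(128−192) = 192 − 28.8 = 163.2 → 163
  G: 192 + 0.45×(128−192) = 192 − 28.8 = 163.2 → 163
  B: 192 + 0.45×(128−192) = 192 − 28.8 = 163.2 → 163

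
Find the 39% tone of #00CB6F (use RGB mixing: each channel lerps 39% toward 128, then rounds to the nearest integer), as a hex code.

#00CB6F is rgb(0, 203, 111).
A 39% tone moves each channel 39% toward 128:
  R: 0 + 0.39×(128−0) = 0 + 49.92 = 49.92 → 50
  G: 203 + 0.39×(128−203) = 203 − 29.25 = 173.75 → 174
  B: 111 + 0.39×(128−111) = 111 + 6.63 = 117.63 → 118
rgb(50, 174, 118) = #32AE76.

#32AE76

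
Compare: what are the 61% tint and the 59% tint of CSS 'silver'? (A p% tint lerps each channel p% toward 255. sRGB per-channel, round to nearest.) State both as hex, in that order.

#E6E6E6, #E5E5E5

CSS silver is rgb(192, 192, 192).
61% tint:
  R: 192 + 38.43 = 230.43 → 230
  G: 192 + 0.61×(255−192) = 192 + 38.43 = 230.43 → 230
  B: 192 + 38.43 = 230.43 → 230
  → #E6E6E6
59% tint:
  R: 192 + 0.59×(255−192) = 192 + 37.17 = 229.17 → 229
  G: 192 + 37.17 = 229.17 → 229
  B: 192 + 37.17 = 229.17 → 229
  → #E5E5E5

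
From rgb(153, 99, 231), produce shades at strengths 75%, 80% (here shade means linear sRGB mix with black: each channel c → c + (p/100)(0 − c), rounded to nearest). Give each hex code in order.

#26193A, #1F142E

75%: (153 − 114.75 = 38.25→38, 99 − 74.25 = 24.75→25, 231 − 173.25 = 57.75→58) → #26193A
80%: (153 − 122.4 = 30.6→31, 99 − 79.2 = 19.8→20, 231 − 184.8 = 46.2→46) → #1F142E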